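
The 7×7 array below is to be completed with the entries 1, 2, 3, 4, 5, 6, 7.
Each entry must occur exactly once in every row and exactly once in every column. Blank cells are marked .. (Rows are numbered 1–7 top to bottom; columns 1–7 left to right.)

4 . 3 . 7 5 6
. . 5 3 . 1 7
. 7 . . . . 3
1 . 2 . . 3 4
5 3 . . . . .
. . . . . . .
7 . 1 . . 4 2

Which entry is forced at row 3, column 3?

4

Row 5, column 7: row 5 has {3, 5} and column 7 has {2, 3, 4, 6, 7}, leaving only 1.
Row 6, column 7: row 6 has {} and column 7 has {1, 2, 3, 4, 6, 7}, leaving only 5.
Row 3, column 3 is narrowed to {4, 6}.
If it were 6, then row 3, column 6 would be left with no valid symbol.
So row 3, column 3 must be 4.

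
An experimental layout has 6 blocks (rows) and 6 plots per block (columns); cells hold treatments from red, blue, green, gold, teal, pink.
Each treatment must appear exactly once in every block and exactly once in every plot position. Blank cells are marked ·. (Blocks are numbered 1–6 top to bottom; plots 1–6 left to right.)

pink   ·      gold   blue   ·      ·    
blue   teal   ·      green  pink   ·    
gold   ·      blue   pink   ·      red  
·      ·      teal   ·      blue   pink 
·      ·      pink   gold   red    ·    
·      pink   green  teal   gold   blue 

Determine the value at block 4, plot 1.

Block 2, plot 3: block 2 has {blue, green, teal, pink} and plot 3 has {blue, green, gold, teal, pink}, leaving only red.
Block 2, plot 6: block 2 has {red, blue, green, teal, pink} and plot 6 has {red, blue, pink}, leaving only gold.
Block 3, plot 2: block 3 has {red, blue, gold, pink} and plot 2 has {teal, pink}, leaving only green.
Block 1, plot 2: block 1 has {blue, gold, pink} and plot 2 has {green, teal, pink}, leaving only red.
Block 3, plot 5: block 3 has {red, blue, green, gold, pink} and plot 5 has {red, blue, gold, pink}, leaving only teal.
Block 1, plot 5: block 1 has {red, blue, gold, pink} and plot 5 has {red, blue, gold, teal, pink}, leaving only green.
Block 1, plot 6: block 1 has {red, blue, green, gold, pink} and plot 6 has {red, blue, gold, pink}, leaving only teal.
Block 4, plot 2: block 4 has {blue, teal, pink} and plot 2 has {red, green, teal, pink}, leaving only gold.
Block 4, plot 4: block 4 has {blue, gold, teal, pink} and plot 4 has {blue, green, gold, teal, pink}, leaving only red.
Block 4 already has {red, blue, gold, teal, pink} and plot 1 already has {blue, gold, pink}, so block 4, plot 1 must be green.

green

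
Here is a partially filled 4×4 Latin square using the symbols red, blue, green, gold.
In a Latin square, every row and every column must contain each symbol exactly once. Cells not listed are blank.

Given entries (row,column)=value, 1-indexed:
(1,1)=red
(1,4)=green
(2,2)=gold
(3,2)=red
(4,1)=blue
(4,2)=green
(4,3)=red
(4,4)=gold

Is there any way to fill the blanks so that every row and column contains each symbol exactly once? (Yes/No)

Yes

No row or column among the givens repeats a symbol, and propagating forced cells runs into no contradiction.
One valid completion exists (for instance, red blue gold green / green gold blue red / gold red green blue / blue green red gold).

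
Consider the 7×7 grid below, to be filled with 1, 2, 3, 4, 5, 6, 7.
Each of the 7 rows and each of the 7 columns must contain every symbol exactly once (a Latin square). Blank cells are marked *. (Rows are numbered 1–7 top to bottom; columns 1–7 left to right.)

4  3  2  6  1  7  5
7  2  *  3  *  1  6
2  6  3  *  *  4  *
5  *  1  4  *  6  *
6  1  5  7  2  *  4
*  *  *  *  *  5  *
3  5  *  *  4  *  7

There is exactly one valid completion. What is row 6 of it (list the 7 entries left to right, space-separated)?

Row 6, column 1: row 6 has {5} and column 1 has {2, 3, 4, 5, 6, 7}, leaving only 1.
Row 6, column 4: row 6 has {1, 5} and column 4 has {3, 4, 6, 7}, leaving only 2.
Row 6, column 7: row 6 has {1, 2, 5} and column 7 has {4, 5, 6, 7}, leaving only 3.
Row 2, column 3: row 2 has {1, 2, 3, 6, 7} and column 3 has {1, 2, 3, 5}, leaving only 4.
Row 2, column 5: row 2 has {1, 2, 3, 4, 6, 7} and column 5 has {1, 2, 4}, leaving only 5.
Row 3, column 5: row 3 has {2, 3, 4, 6} and column 5 has {1, 2, 4, 5}, leaving only 7.
Row 6, column 5: row 6 has {1, 2, 3, 5} and column 5 has {1, 2, 4, 5, 7}, leaving only 6.
Row 6, column 3: row 6 has {1, 2, 3, 5, 6} and column 3 has {1, 2, 3, 4, 5}, leaving only 7.
Row 6, column 2: row 6 has {1, 2, 3, 5, 6, 7} and column 2 has {1, 2, 3, 5, 6}, leaving only 4.
So row 6 reads: 1 4 7 2 6 5 3.

1 4 7 2 6 5 3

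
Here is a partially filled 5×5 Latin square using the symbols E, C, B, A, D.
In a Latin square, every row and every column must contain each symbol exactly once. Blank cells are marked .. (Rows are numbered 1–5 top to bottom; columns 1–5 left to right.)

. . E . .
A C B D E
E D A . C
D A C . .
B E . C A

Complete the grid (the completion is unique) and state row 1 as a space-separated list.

C B E A D

Row 1, column 1: row 1 has {E} and column 1 has {E, B, A, D}, leaving only C.
Row 1, column 2: row 1 has {E, C} and column 2 has {E, C, A, D}, leaving only B.
Row 1, column 4: row 1 has {E, C, B} and column 4 has {C, D}, leaving only A.
Row 1, column 5: row 1 has {E, C, B, A} and column 5 has {E, C, A}, leaving only D.
So row 1 reads: C B E A D.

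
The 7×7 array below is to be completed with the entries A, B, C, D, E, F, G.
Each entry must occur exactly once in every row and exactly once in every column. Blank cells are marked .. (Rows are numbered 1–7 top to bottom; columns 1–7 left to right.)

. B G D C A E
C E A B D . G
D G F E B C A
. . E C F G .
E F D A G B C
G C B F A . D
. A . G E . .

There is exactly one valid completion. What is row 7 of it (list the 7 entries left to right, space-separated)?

Row 7, column 3: row 7 has {A, E, G} and column 3 has {A, B, D, E, F, G}, leaving only C.
Row 1, column 1: row 1 has {A, B, C, D, E, G} and column 1 has {C, D, E, G}, leaving only F.
Row 7, column 1: row 7 has {A, C, E, G} and column 1 has {C, D, E, F, G}, leaving only B.
Row 7, column 7: row 7 has {A, B, C, E, G} and column 7 has {A, C, D, E, G}, leaving only F.
Row 7, column 6: row 7 has {A, B, C, E, F, G} and column 6 has {A, B, C, G}, leaving only D.
So row 7 reads: B A C G E D F.

B A C G E D F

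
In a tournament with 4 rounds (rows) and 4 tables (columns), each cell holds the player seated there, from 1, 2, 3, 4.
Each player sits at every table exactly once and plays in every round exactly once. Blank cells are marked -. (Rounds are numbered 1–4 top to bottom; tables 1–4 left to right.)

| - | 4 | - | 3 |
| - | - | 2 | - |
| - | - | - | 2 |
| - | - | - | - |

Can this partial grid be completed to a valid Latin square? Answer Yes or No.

Yes

No round or table among the givens repeats a symbol, and propagating forced cells runs into no contradiction.
One valid completion exists (for instance, 2 4 1 3 / 3 1 2 4 / 1 3 4 2 / 4 2 3 1).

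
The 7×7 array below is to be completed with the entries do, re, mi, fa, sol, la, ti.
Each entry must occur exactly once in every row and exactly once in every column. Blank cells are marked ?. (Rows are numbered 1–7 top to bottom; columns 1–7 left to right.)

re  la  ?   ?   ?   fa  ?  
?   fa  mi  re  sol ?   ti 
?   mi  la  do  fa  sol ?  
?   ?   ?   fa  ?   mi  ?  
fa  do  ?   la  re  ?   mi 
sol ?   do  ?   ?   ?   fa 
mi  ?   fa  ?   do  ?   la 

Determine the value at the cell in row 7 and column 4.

ti

Row 3, column 1: row 3 has {do, mi, fa, sol, la} and column 1 has {re, mi, fa, sol}, leaving only ti.
Row 3, column 7: row 3 has {do, mi, fa, sol, la, ti} and column 7 has {mi, fa, la, ti}, leaving only re.
Row 5, column 6: row 5 has {do, re, mi, fa, la} and column 6 has {mi, fa, sol}, leaving only ti.
Row 5, column 3: row 5 has {do, re, mi, fa, la, ti} and column 3 has {do, mi, fa, la}, leaving only sol.
Row 1, column 3: row 1 has {re, fa, la} and column 3 has {do, mi, fa, sol, la}, leaving only ti.
Row 1, column 5: row 1 has {re, fa, la, ti} and column 5 has {do, re, fa, sol}, leaving only mi.
Row 1, column 4: row 1 has {re, mi, fa, la, ti} and column 4 has {do, re, fa, la}, leaving only sol.
Row 7 already has {do, mi, fa, la} and column 4 already has {do, re, fa, sol, la}, so row 7, column 4 must be ti.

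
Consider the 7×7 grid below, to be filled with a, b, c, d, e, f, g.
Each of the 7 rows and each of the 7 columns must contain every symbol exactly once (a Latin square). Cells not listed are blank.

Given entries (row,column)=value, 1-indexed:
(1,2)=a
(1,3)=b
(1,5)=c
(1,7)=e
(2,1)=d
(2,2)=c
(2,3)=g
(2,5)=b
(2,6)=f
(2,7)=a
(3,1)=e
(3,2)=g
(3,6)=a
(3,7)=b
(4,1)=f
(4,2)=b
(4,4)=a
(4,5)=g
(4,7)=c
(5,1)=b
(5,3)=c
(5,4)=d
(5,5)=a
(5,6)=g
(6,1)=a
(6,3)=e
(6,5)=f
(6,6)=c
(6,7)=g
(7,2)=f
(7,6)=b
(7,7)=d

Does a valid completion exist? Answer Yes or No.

Yes

No row or column among the givens repeats a symbol, and propagating forced cells runs into no contradiction.
One valid completion exists (for instance, g a b f c d e / d c g e b f a / e g f c d a b / f b d a g e c / b e c d a g f / a d e b f c g / c f a g e b d).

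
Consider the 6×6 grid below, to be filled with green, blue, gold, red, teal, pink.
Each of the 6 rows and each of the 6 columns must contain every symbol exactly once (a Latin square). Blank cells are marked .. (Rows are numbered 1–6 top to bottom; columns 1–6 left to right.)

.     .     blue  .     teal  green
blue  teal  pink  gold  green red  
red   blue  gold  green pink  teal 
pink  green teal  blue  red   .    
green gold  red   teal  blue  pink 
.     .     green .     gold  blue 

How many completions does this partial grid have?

Row 1, column 1: eliminating its row and column leaves {gold}.
Row 1, column 2: eliminating its row and column leaves {red, pink}.
Row 1, column 4: eliminating its row and column leaves {red, pink}.
Row 4, column 6: eliminating its row and column leaves {gold}.
Row 6, column 1: eliminating its row and column leaves {teal}.
Row 6, column 2: eliminating its row and column leaves {red, pink}.
Row 6, column 4: eliminating its row and column leaves {red, pink}.
Enumerating the assignments across these blanks that avoid any row or column repeat gives 2 completions.

2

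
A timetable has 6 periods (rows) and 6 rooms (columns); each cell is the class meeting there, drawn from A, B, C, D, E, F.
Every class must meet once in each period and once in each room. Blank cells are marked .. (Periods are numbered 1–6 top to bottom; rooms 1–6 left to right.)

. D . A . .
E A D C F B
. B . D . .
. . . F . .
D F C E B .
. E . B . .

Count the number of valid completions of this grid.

Period 1, room 1: eliminating its period and room leaves {B, C, F}.
Period 1, room 3: eliminating its period and room leaves {B, E, F}.
Period 1, room 5: eliminating its period and room leaves {C, E}.
Period 1, room 6: eliminating its period and room leaves {C, E, F}.
Period 3, room 1: eliminating its period and room leaves {A, C, F}.
Period 3, room 3: eliminating its period and room leaves {A, E, F}.
Period 3, room 5: eliminating its period and room leaves {A, C, E}.
Period 3, room 6: eliminating its period and room leaves {A, C, E, F}.
Period 4, room 1: eliminating its period and room leaves {A, B, C}.
Period 4, room 2: eliminating its period and room leaves {C}.
Period 4, room 3: eliminating its period and room leaves {A, B, E}.
Period 4, room 5: eliminating its period and room leaves {A, C, D, E}.
Period 4, room 6: eliminating its period and room leaves {A, C, D, E}.
Period 5, room 6: eliminating its period and room leaves {A}.
Period 6, room 1: eliminating its period and room leaves {A, C, F}.
Period 6, room 3: eliminating its period and room leaves {A, F}.
Period 6, room 5: eliminating its period and room leaves {A, C, D}.
Period 6, room 6: eliminating its period and room leaves {A, C, D, F}.
Enumerating the assignments across these blanks that avoid any period or room repeat gives 14 completions.

14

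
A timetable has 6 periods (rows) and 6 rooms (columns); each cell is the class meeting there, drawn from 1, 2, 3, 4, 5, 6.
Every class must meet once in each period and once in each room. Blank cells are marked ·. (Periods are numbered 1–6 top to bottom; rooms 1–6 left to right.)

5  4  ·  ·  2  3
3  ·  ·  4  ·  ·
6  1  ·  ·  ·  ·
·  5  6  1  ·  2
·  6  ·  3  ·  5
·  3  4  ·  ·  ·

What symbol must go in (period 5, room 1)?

Period 1, room 3: period 1 has {2, 3, 4, 5} and room 3 has {4, 6}, leaving only 1.
Period 1, room 4: period 1 has {1, 2, 3, 4, 5} and room 4 has {1, 3, 4}, leaving only 6.
Period 2, room 2: period 2 has {3, 4} and room 2 has {1, 3, 4, 5, 6}, leaving only 2.
Period 2, room 3: period 2 has {2, 3, 4} and room 3 has {1, 4, 6}, leaving only 5.
Period 3, room 6: period 3 has {1, 6} and room 6 has {2, 3, 5}, leaving only 4.
Period 4, room 1: period 4 has {1, 2, 5, 6} and room 1 has {3, 5, 6}, leaving only 4.
Period 4, room 5: period 4 has {1, 2, 4, 5, 6} and room 5 has {2}, leaving only 3.
Period 3, room 5: period 3 has {1, 4, 6} and room 5 has {2, 3}, leaving only 5.
Period 3, room 4: period 3 has {1, 4, 5, 6} and room 4 has {1, 3, 4, 6}, leaving only 2.
Period 3, room 3: period 3 has {1, 2, 4, 5, 6} and room 3 has {1, 4, 5, 6}, leaving only 3.
Period 5, room 3: period 5 has {3, 5, 6} and room 3 has {1, 3, 4, 5, 6}, leaving only 2.
Period 5 already has {2, 3, 5, 6} and room 1 already has {3, 4, 5, 6}, so period 5, room 1 must be 1.

1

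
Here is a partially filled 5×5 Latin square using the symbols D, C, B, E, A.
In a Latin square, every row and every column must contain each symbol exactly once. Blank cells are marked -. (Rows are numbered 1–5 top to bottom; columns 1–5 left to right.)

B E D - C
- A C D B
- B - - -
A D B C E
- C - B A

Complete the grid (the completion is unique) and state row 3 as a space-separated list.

C B A E D

Row 3, column 5: row 3 has {B} and column 5 has {C, B, E, A}, leaving only D.
Row 1, column 4: row 1 has {D, C, B, E} and column 4 has {D, C, B}, leaving only A.
Row 3, column 4: row 3 has {D, B} and column 4 has {D, C, B, A}, leaving only E.
Row 3, column 1: row 3 has {D, B, E} and column 1 has {B, A}, leaving only C.
Row 3, column 3: row 3 has {D, C, B, E} and column 3 has {D, C, B}, leaving only A.
So row 3 reads: C B A E D.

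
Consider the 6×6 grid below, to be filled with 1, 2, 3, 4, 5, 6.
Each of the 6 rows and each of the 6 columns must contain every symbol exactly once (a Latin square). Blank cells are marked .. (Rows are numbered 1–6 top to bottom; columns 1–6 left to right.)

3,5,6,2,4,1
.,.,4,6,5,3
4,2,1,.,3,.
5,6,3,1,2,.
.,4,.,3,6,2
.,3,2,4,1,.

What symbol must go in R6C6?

Row 2, column 2: row 2 has {3, 4, 5, 6} and column 2 has {2, 3, 4, 5, 6}, leaving only 1.
Row 2, column 1: row 2 has {1, 3, 4, 5, 6} and column 1 has {3, 4, 5}, leaving only 2.
Row 3, column 4: row 3 has {1, 2, 3, 4} and column 4 has {1, 2, 3, 4, 6}, leaving only 5.
Row 3, column 6: row 3 has {1, 2, 3, 4, 5} and column 6 has {1, 2, 3}, leaving only 6.
Row 6 already has {1, 2, 3, 4} and column 6 already has {1, 2, 3, 6}, so row 6, column 6 must be 5.

5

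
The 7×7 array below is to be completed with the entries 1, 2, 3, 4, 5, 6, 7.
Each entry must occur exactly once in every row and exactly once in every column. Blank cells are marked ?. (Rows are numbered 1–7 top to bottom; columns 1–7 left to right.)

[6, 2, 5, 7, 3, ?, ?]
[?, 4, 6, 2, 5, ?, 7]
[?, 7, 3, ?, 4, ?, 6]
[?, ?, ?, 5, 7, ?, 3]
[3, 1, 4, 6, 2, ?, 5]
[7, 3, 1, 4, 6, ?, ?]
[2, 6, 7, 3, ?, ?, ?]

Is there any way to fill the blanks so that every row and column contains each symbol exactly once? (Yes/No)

No

Row 4, column 2: row 4 together with column 2 already contain {1, 2, 3, 4, 5, 6, 7} — every symbol — so nothing can go there. The grid has no valid completion.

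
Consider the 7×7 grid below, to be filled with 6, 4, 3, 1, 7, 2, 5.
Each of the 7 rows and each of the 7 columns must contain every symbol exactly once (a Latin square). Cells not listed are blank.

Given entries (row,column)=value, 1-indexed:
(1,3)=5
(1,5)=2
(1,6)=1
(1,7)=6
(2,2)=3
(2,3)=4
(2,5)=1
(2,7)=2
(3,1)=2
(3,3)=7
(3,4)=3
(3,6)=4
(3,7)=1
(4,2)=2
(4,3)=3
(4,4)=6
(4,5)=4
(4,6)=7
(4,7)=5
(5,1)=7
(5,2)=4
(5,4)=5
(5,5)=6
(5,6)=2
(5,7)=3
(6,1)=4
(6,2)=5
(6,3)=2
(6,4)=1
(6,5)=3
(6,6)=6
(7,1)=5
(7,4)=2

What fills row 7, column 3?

Row 1, column 1: row 1 has {6, 1, 2, 5} and column 1 has {4, 7, 2, 5}, leaving only 3.
Row 1, column 2: row 1 has {6, 3, 1, 2, 5} and column 2 has {4, 3, 2, 5}, leaving only 7.
Row 1, column 4: row 1 has {6, 3, 1, 7, 2, 5} and column 4 has {6, 3, 1, 2, 5}, leaving only 4.
Row 2, column 1: row 2 has {4, 3, 1, 2} and column 1 has {4, 3, 7, 2, 5}, leaving only 6.
Row 2, column 4: row 2 has {6, 4, 3, 1, 2} and column 4 has {6, 4, 3, 1, 2, 5}, leaving only 7.
Row 2, column 6: row 2 has {6, 4, 3, 1, 7, 2} and column 6 has {6, 4, 1, 7, 2}, leaving only 5.
Row 3, column 2: row 3 has {4, 3, 1, 7, 2} and column 2 has {4, 3, 7, 2, 5}, leaving only 6.
Row 3, column 5: row 3 has {6, 4, 3, 1, 7, 2} and column 5 has {6, 4, 3, 1, 2}, leaving only 5.
Row 4, column 1: row 4 has {6, 4, 3, 7, 2, 5} and column 1 has {6, 4, 3, 7, 2, 5}, leaving only 1.
Row 5, column 3: row 5 has {6, 4, 3, 7, 2, 5} and column 3 has {4, 3, 7, 2, 5}, leaving only 1.
Row 7 already has {2, 5} and column 3 already has {4, 3, 1, 7, 2, 5}, so row 7, column 3 must be 6.

6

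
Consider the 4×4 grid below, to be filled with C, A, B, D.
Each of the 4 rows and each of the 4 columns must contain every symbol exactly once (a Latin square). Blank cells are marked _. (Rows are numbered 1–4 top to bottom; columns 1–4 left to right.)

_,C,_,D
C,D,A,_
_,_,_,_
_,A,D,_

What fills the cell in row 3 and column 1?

D

Row 1, column 3: row 1 has {C, D} and column 3 has {A, D}, leaving only B.
Row 1, column 1: row 1 has {C, B, D} and column 1 has {C}, leaving only A.
Row 2, column 4: row 2 has {C, A, D} and column 4 has {D}, leaving only B.
Row 3, column 2: row 3 has {} and column 2 has {C, A, D}, leaving only B.
Row 3 already has {B} and column 1 already has {C, A}, so row 3, column 1 must be D.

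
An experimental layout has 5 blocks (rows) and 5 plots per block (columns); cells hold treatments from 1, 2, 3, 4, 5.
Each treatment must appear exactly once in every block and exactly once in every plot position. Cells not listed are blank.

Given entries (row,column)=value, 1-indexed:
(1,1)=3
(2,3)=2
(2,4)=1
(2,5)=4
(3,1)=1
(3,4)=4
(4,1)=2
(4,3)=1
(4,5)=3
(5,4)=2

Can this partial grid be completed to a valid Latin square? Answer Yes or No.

Block 1, plot 4: block 1 has {3} and plot 4 has {1, 2, 4}, so it must be 5.
Now block 4, plot 4: block 4 together with plot 4 already contain {1, 2, 3, 4, 5} — every symbol — so nothing can go there. The grid has no valid completion.

No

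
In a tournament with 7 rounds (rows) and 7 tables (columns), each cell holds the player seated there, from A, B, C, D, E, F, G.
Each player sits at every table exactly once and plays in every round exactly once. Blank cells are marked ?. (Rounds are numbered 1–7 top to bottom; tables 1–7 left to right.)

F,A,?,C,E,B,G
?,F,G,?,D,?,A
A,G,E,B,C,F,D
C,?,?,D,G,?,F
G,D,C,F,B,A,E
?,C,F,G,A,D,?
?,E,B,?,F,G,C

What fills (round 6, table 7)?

Round 6 already has {A, C, D, F, G} and table 7 already has {A, C, D, E, F, G}, so round 6, table 7 must be B.

B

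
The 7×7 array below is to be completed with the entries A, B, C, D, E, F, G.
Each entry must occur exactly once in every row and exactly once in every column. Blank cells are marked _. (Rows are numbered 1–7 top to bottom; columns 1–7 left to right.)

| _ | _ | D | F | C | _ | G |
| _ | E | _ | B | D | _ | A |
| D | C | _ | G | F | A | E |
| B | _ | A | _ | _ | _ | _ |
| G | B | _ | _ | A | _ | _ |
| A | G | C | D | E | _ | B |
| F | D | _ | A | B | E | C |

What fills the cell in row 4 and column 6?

Row 1, column 1: row 1 has {C, D, F, G} and column 1 has {A, B, D, F, G}, leaving only E.
Row 1, column 2: row 1 has {C, D, E, F, G} and column 2 has {B, C, D, E, G}, leaving only A.
Row 1, column 6: row 1 has {A, C, D, E, F, G} and column 6 has {A, E}, leaving only B.
Row 2, column 1: row 2 has {A, B, D, E} and column 1 has {A, B, D, E, F, G}, leaving only C.
Row 3, column 3: row 3 has {A, C, D, E, F, G} and column 3 has {A, C, D}, leaving only B.
Row 4, column 2: row 4 has {A, B} and column 2 has {A, B, C, D, E, G}, leaving only F.
Row 4, column 5: row 4 has {A, B, F} and column 5 has {A, B, C, D, E, F}, leaving only G.
Row 4, column 7: row 4 has {A, B, F, G} and column 7 has {A, B, C, E, G}, leaving only D.
Row 4 already has {A, B, D, F, G} and column 6 already has {A, B, E}, so row 4, column 6 must be C.

C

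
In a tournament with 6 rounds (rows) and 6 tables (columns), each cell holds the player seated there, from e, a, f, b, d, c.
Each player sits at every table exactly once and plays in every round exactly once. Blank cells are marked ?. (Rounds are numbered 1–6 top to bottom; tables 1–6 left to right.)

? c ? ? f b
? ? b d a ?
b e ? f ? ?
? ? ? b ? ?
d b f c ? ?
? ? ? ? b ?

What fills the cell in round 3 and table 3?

Round 2, table 2: round 2 has {a, b, d} and table 2 has {e, b, c}, leaving only f.
Round 5, table 5: round 5 has {f, b, d, c} and table 5 has {a, f, b}, leaving only e.
Round 5, table 6: round 5 has {e, f, b, d, c} and table 6 has {b}, leaving only a.
Round 3, table 3 is narrowed to {a, d, c}.
If it were d, then round 3, table 6 would be left with no valid symbol.
If it were c, then round 3, table 6 would be left with no valid symbol.
So round 3, table 3 must be a.

a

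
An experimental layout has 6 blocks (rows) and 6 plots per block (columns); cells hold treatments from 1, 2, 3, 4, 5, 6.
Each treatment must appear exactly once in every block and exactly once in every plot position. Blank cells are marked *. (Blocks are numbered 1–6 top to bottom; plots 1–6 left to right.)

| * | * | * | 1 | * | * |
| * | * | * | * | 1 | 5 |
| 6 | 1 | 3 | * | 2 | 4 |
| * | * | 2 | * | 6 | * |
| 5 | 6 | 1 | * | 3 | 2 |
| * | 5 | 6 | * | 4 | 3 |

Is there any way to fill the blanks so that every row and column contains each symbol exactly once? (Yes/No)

Block 1, plot 5: block 1 has {1} and plot 5 has {1, 2, 3, 4, 6}, so it must be 5.
Block 1, plot 3: block 1 has {1, 5} and plot 3 has {1, 2, 3, 6}, so it must be 4.
Now block 2, plot 3: block 2 together with plot 3 already contain {1, 2, 3, 4, 5, 6} — every symbol — so nothing can go there. The grid has no valid completion.

No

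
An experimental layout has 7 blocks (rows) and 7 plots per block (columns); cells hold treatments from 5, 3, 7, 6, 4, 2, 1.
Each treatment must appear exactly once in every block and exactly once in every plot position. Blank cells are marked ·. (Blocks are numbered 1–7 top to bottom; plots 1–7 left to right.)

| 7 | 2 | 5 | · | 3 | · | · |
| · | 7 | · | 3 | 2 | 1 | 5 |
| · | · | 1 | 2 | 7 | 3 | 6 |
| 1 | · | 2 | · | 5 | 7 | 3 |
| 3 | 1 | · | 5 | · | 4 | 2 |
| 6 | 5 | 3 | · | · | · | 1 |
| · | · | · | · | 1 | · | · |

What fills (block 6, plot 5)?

4

Block 6 already has {5, 3, 6, 1} and plot 5 already has {5, 3, 7, 2, 1}, so block 6, plot 5 must be 4.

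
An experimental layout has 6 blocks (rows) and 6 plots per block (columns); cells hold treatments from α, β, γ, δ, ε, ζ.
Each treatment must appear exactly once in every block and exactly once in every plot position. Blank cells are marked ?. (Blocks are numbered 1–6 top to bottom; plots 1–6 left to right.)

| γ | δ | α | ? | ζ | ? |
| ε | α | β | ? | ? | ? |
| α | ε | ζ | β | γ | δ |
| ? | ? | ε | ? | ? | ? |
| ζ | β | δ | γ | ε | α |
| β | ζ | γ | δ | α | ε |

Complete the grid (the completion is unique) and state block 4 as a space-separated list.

δ γ ε α β ζ

Block 4, plot 1: block 4 has {ε} and plot 1 has {α, β, γ, ε, ζ}, leaving only δ.
Block 4, plot 2: block 4 has {δ, ε} and plot 2 has {α, β, δ, ε, ζ}, leaving only γ.
Block 4, plot 5: block 4 has {γ, δ, ε} and plot 5 has {α, γ, ε, ζ}, leaving only β.
Block 4, plot 6: block 4 has {β, γ, δ, ε} and plot 6 has {α, δ, ε}, leaving only ζ.
Block 4, plot 4: block 4 has {β, γ, δ, ε, ζ} and plot 4 has {β, γ, δ}, leaving only α.
So block 4 reads: δ γ ε α β ζ.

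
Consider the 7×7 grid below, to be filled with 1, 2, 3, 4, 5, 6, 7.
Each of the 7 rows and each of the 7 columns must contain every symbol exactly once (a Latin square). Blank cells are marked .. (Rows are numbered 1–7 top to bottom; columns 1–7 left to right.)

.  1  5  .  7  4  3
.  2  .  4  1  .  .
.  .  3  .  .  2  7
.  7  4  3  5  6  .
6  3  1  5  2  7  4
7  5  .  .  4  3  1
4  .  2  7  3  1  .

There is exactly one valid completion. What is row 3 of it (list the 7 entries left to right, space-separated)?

Row 3, column 5: row 3 has {2, 3, 7} and column 5 has {1, 2, 3, 4, 5, 7}, leaving only 6.
Row 3, column 2: row 3 has {2, 3, 6, 7} and column 2 has {1, 2, 3, 5, 7}, leaving only 4.
Row 3, column 4: row 3 has {2, 3, 4, 6, 7} and column 4 has {3, 4, 5, 7}, leaving only 1.
Row 3, column 1: row 3 has {1, 2, 3, 4, 6, 7} and column 1 has {4, 6, 7}, leaving only 5.
So row 3 reads: 5 4 3 1 6 2 7.

5 4 3 1 6 2 7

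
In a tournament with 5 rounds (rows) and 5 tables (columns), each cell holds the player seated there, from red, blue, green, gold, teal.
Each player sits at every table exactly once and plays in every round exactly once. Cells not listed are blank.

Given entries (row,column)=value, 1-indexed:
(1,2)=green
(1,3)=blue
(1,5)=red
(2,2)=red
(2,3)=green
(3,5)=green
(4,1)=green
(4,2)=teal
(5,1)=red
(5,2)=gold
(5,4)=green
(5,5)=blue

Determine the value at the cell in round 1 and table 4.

Round 3, table 2: round 3 has {green} and table 2 has {red, green, gold, teal}, leaving only blue.
Round 4, table 5: round 4 has {green, teal} and table 5 has {red, blue, green}, leaving only gold.
Round 2, table 5: round 2 has {red, green} and table 5 has {red, blue, green, gold}, leaving only teal.
Round 4, table 3: round 4 has {green, gold, teal} and table 3 has {blue, green}, leaving only red.
Round 4, table 4: round 4 has {red, green, gold, teal} and table 4 has {green}, leaving only blue.
Round 2, table 4: round 2 has {red, green, teal} and table 4 has {blue, green}, leaving only gold.
Round 1 already has {red, blue, green} and table 4 already has {blue, green, gold}, so round 1, table 4 must be teal.

teal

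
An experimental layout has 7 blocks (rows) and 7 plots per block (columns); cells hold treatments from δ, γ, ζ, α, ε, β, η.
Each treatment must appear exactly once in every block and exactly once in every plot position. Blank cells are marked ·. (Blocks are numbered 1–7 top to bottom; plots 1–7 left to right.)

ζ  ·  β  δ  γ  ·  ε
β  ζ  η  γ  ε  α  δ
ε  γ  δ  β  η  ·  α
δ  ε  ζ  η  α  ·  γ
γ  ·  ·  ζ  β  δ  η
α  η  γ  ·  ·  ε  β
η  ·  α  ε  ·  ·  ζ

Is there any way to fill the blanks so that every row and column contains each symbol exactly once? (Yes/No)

No

Block 6, plot 4: block 6 together with plot 4 already contain {δ, γ, ζ, α, ε, β, η} — every symbol — so nothing can go there. The grid has no valid completion.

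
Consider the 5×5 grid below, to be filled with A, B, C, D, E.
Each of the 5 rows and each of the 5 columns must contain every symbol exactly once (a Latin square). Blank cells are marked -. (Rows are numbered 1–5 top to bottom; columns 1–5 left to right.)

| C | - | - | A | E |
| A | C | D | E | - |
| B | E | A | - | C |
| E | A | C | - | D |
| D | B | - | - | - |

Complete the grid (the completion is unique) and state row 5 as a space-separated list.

Row 5, column 3: row 5 has {B, D} and column 3 has {A, C, D}, leaving only E.
Row 5, column 4: row 5 has {B, D, E} and column 4 has {A, E}, leaving only C.
Row 5, column 5: row 5 has {B, C, D, E} and column 5 has {C, D, E}, leaving only A.
So row 5 reads: D B E C A.

D B E C A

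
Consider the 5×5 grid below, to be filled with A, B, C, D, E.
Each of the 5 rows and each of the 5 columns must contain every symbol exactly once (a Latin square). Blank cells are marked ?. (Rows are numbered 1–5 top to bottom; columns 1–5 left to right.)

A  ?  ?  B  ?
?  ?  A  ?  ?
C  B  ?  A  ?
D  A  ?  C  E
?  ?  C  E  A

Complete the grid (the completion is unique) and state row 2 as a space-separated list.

E C A D B

Row 2, column 4: row 2 has {A} and column 4 has {A, B, C, E}, leaving only D.
Row 3, column 5: row 3 has {A, B, C} and column 5 has {A, E}, leaving only D.
Row 1, column 5: row 1 has {A, B} and column 5 has {A, D, E}, leaving only C.
Row 2, column 5: row 2 has {A, D} and column 5 has {A, C, D, E}, leaving only B.
Row 2, column 1: row 2 has {A, B, D} and column 1 has {A, C, D}, leaving only E.
Row 2, column 2: row 2 has {A, B, D, E} and column 2 has {A, B}, leaving only C.
So row 2 reads: E C A D B.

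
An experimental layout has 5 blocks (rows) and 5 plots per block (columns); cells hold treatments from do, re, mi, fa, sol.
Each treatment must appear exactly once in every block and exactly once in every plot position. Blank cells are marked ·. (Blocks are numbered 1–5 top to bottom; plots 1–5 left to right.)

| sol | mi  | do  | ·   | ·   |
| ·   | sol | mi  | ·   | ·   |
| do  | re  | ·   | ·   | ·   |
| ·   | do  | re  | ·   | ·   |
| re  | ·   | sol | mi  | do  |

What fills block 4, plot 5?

Block 2, plot 1: block 2 has {mi, sol} and plot 1 has {do, re, sol}, leaving only fa.
Block 2, plot 5: block 2 has {mi, fa, sol} and plot 5 has {do}, leaving only re.
Block 1, plot 5: block 1 has {do, mi, sol} and plot 5 has {do, re}, leaving only fa.
Block 1, plot 4: block 1 has {do, mi, fa, sol} and plot 4 has {mi}, leaving only re.
Block 2, plot 4: block 2 has {re, mi, fa, sol} and plot 4 has {re, mi}, leaving only do.
Block 3, plot 3: block 3 has {do, re} and plot 3 has {do, re, mi, sol}, leaving only fa.
Block 3, plot 4: block 3 has {do, re, fa} and plot 4 has {do, re, mi}, leaving only sol.
Block 3, plot 5: block 3 has {do, re, fa, sol} and plot 5 has {do, re, fa}, leaving only mi.
Block 4 already has {do, re} and plot 5 already has {do, re, mi, fa}, so block 4, plot 5 must be sol.

sol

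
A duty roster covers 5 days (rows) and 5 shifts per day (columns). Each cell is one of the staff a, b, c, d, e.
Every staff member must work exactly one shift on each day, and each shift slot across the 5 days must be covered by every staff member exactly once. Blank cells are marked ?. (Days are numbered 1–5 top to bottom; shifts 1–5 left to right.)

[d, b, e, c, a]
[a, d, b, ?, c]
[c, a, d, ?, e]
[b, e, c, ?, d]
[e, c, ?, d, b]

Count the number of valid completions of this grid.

1

Day 2, shift 4: eliminating its day and shift leaves {e}.
Day 3, shift 4: eliminating its day and shift leaves {b}.
Day 4, shift 4: eliminating its day and shift leaves {a}.
Day 5, shift 3: eliminating its day and shift leaves {a}.
Only one assignment across all blanks avoids any day or shift repeat, giving 1 completion.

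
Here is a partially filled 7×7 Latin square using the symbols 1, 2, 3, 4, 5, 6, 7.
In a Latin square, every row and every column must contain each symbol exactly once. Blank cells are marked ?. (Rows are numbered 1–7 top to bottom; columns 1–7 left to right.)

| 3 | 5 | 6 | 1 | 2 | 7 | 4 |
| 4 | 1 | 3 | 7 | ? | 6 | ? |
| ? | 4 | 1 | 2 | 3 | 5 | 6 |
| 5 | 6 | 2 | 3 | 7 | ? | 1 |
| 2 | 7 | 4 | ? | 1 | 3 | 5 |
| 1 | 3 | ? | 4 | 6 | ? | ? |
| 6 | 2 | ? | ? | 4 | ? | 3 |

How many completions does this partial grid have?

Row 2, column 5: eliminating its row and column leaves {5}.
Row 2, column 7: eliminating its row and column leaves {2}.
Row 3, column 1: eliminating its row and column leaves {7}.
Row 4, column 6: eliminating its row and column leaves {4}.
Row 5, column 4: eliminating its row and column leaves {6}.
Row 6, column 3: eliminating its row and column leaves {5, 7}.
Row 6, column 6: eliminating its row and column leaves {2}.
Row 6, column 7: eliminating its row and column leaves {2, 7}.
Row 7, column 3: eliminating its row and column leaves {5, 7}.
Row 7, column 4: eliminating its row and column leaves {5}.
Row 7, column 6: eliminating its row and column leaves {1}.
Only one assignment across all blanks avoids any row or column repeat, giving 1 completion.

1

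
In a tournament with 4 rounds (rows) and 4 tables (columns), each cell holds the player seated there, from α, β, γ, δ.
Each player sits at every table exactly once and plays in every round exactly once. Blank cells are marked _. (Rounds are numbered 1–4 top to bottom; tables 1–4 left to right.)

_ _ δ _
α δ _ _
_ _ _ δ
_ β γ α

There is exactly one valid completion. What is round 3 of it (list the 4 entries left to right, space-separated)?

Round 2, table 3: round 2 has {α, δ} and table 3 has {γ, δ}, leaving only β.
Round 3, table 3: round 3 has {δ} and table 3 has {β, γ, δ}, leaving only α.
Round 3, table 2: round 3 has {α, δ} and table 2 has {β, δ}, leaving only γ.
Round 3, table 1: round 3 has {α, γ, δ} and table 1 has {α}, leaving only β.
So round 3 reads: β γ α δ.

β γ α δ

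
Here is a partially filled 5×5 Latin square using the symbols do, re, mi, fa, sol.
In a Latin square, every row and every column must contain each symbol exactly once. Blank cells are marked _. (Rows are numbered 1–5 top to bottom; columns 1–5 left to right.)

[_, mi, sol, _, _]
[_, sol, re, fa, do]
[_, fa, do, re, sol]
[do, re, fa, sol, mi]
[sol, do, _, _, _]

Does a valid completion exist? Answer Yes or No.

Row 1, column 4: row 1 has {mi, sol} and column 4 has {re, fa, sol}, so it must be do.
Row 2, column 1: row 2 has {do, re, fa, sol} and column 1 has {do, sol}, so it must be mi.
Now row 3, column 1: row 3 together with column 1 already contain {do, re, mi, fa, sol} — every symbol — so nothing can go there. The grid has no valid completion.

No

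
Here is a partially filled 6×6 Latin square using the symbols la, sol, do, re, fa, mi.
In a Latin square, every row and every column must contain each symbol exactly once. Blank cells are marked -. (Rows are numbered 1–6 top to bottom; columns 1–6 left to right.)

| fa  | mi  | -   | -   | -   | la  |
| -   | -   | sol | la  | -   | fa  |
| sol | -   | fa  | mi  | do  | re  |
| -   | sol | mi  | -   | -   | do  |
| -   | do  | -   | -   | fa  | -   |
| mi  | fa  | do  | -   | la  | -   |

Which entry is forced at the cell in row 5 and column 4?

Row 1, column 3: row 1 has {la, fa, mi} and column 3 has {sol, do, fa, mi}, leaving only re.
Row 1, column 5: row 1 has {la, re, fa, mi} and column 5 has {la, do, fa}, leaving only sol.
Row 1, column 4: row 1 has {la, sol, re, fa, mi} and column 4 has {la, mi}, leaving only do.
Row 2, column 2: row 2 has {la, sol, fa} and column 2 has {sol, do, fa, mi}, leaving only re.
Row 2, column 1: row 2 has {la, sol, re, fa} and column 1 has {sol, fa, mi}, leaving only do.
Row 2, column 5: row 2 has {la, sol, do, re, fa} and column 5 has {la, sol, do, fa}, leaving only mi.
Row 3, column 2: row 3 has {sol, do, re, fa, mi} and column 2 has {sol, do, re, fa, mi}, leaving only la.
Row 4, column 5: row 4 has {sol, do, mi} and column 5 has {la, sol, do, fa, mi}, leaving only re.
Row 4, column 1: row 4 has {sol, do, re, mi} and column 1 has {sol, do, fa, mi}, leaving only la.
Row 4, column 4: row 4 has {la, sol, do, re, mi} and column 4 has {la, do, mi}, leaving only fa.
Row 5, column 1: row 5 has {do, fa} and column 1 has {la, sol, do, fa, mi}, leaving only re.
Row 5 already has {do, re, fa} and column 4 already has {la, do, fa, mi}, so row 5, column 4 must be sol.

sol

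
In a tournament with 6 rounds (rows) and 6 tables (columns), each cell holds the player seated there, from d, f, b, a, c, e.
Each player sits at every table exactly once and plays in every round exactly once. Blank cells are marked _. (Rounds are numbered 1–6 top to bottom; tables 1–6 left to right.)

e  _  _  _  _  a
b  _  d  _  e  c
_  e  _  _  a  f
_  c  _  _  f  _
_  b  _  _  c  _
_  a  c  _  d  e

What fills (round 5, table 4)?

f

Round 1, table 5: round 1 has {a, e} and table 5 has {d, f, a, c, e}, leaving only b.
Round 1, table 3: round 1 has {b, a, e} and table 3 has {d, c}, leaving only f.
Round 1, table 2: round 1 has {f, b, a, e} and table 2 has {b, a, c, e}, leaving only d.
Round 1, table 4: round 1 has {d, f, b, a, e} and table 4 has {}, leaving only c.
Round 2, table 2: round 2 has {d, b, c, e} and table 2 has {d, b, a, c, e}, leaving only f.
Round 2, table 4: round 2 has {d, f, b, c, e} and table 4 has {c}, leaving only a.
Round 3, table 3: round 3 has {f, a, e} and table 3 has {d, f, c}, leaving only b.
Round 3, table 4: round 3 has {f, b, a, e} and table 4 has {a, c}, leaving only d.
Round 3, table 1: round 3 has {d, f, b, a, e} and table 1 has {b, e}, leaving only c.
Round 5, table 6: round 5 has {b, c} and table 6 has {f, a, c, e}, leaving only d.
Round 4, table 6: round 4 has {f, c} and table 6 has {d, f, a, c, e}, leaving only b.
Round 4, table 4: round 4 has {f, b, c} and table 4 has {d, a, c}, leaving only e.
Round 5 already has {d, b, c} and table 4 already has {d, a, c, e}, so round 5, table 4 must be f.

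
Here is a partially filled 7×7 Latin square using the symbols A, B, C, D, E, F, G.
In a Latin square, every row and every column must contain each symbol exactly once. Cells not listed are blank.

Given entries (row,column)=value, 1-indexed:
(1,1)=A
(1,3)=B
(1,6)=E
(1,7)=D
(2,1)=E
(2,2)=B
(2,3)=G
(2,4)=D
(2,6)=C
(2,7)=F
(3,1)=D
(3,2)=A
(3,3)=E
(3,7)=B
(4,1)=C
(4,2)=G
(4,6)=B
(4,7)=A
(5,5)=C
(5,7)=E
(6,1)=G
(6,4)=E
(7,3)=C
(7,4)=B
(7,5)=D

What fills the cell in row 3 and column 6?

F

Row 2, column 5: row 2 has {B, C, D, E, F, G} and column 5 has {C, D}, leaving only A.
Row 4, column 4: row 4 has {A, B, C, G} and column 4 has {B, D, E}, leaving only F.
Row 4, column 3: row 4 has {A, B, C, F, G} and column 3 has {B, C, E, G}, leaving only D.
Row 4, column 5: row 4 has {A, B, C, D, F, G} and column 5 has {A, C, D}, leaving only E.
Row 6, column 7: row 6 has {E, G} and column 7 has {A, B, D, E, F}, leaving only C.
Row 7, column 1: row 7 has {B, C, D} and column 1 has {A, C, D, E, G}, leaving only F.
Row 5, column 1: row 5 has {C, E} and column 1 has {A, C, D, E, F, G}, leaving only B.
Row 7, column 2: row 7 has {B, C, D, F} and column 2 has {A, B, G}, leaving only E.
Row 7, column 7: row 7 has {B, C, D, E, F} and column 7 has {A, B, C, D, E, F}, leaving only G.
Row 7, column 6: row 7 has {B, C, D, E, F, G} and column 6 has {B, C, E}, leaving only A.
Row 3, column 6 is narrowed to {F, G}.
If it were G, then row 3, column 5 would be left with no valid symbol.
So row 3, column 6 must be F.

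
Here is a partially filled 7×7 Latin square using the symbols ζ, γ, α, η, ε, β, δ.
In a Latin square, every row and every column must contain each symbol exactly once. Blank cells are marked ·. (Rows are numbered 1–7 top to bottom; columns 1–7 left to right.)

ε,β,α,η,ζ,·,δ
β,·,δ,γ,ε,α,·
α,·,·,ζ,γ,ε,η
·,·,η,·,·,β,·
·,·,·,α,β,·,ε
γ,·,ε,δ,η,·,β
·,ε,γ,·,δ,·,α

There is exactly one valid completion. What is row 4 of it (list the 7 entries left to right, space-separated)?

Row 4, column 4: row 4 has {η, β} and column 4 has {ζ, γ, α, η, δ}, leaving only ε.
Row 4, column 5: row 4 has {η, ε, β} and column 5 has {ζ, γ, η, ε, β, δ}, leaving only α.
Row 1, column 6: row 1 has {ζ, α, η, ε, β, δ} and column 6 has {α, ε, β}, leaving only γ.
Row 2, column 7: row 2 has {γ, α, ε, β, δ} and column 7 has {α, η, ε, β, δ}, leaving only ζ.
Row 4, column 7: row 4 has {α, η, ε, β} and column 7 has {ζ, α, η, ε, β, δ}, leaving only γ.
Row 2, column 2: row 2 has {ζ, γ, α, ε, β, δ} and column 2 has {ε, β}, leaving only η.
Row 3, column 2: row 3 has {ζ, γ, α, η, ε} and column 2 has {η, ε, β}, leaving only δ.
Row 4, column 2: row 4 has {γ, α, η, ε, β} and column 2 has {η, ε, β, δ}, leaving only ζ.
Row 4, column 1: row 4 has {ζ, γ, α, η, ε, β} and column 1 has {γ, α, ε, β}, leaving only δ.
So row 4 reads: δ ζ η ε α β γ.

δ ζ η ε α β γ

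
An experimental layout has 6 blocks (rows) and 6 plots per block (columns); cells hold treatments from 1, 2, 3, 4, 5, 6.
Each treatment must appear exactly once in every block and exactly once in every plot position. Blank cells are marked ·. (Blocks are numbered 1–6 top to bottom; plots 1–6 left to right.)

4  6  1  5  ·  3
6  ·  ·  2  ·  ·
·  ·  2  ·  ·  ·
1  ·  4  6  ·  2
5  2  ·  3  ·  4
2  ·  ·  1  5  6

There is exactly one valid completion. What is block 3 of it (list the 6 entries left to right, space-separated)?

Block 3, plot 1: block 3 has {2} and plot 1 has {1, 2, 4, 5, 6}, leaving only 3.
Block 3, plot 4: block 3 has {2, 3} and plot 4 has {1, 2, 3, 5, 6}, leaving only 4.
Block 1, plot 5: block 1 has {1, 3, 4, 5, 6} and plot 5 has {5}, leaving only 2.
Block 4, plot 5: block 4 has {1, 2, 4, 6} and plot 5 has {2, 5}, leaving only 3.
Block 4, plot 2: block 4 has {1, 2, 3, 4, 6} and plot 2 has {2, 6}, leaving only 5.
Block 3, plot 2: block 3 has {2, 3, 4} and plot 2 has {2, 5, 6}, leaving only 1.
Block 3, plot 5: block 3 has {1, 2, 3, 4} and plot 5 has {2, 3, 5}, leaving only 6.
Block 3, plot 6: block 3 has {1, 2, 3, 4, 6} and plot 6 has {2, 3, 4, 6}, leaving only 5.
So block 3 reads: 3 1 2 4 6 5.

3 1 2 4 6 5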